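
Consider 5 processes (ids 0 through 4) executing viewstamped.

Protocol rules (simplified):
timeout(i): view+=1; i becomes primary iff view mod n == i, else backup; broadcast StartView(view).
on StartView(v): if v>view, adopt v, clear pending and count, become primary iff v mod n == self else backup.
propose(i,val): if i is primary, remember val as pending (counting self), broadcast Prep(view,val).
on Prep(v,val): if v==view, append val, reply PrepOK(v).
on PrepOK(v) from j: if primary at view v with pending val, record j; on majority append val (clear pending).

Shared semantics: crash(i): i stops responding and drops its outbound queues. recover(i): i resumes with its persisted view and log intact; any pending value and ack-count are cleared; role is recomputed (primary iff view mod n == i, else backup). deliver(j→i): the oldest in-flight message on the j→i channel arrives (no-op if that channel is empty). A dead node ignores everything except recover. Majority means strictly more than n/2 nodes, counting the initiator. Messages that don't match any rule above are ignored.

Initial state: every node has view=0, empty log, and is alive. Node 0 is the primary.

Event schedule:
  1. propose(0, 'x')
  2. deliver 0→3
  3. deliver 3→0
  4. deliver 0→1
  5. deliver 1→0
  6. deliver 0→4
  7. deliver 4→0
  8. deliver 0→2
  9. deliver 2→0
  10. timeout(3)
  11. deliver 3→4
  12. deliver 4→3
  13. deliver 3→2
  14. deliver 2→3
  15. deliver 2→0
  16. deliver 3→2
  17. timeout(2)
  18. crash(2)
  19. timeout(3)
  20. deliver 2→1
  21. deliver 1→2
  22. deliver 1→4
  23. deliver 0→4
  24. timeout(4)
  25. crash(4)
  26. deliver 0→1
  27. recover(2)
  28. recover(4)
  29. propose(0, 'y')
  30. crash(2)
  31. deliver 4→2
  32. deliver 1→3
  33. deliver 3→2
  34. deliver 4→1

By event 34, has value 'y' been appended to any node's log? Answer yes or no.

1. propose(0,'x'):  nop
2. deliver 0→3:  <3:back v0 x>
3. deliver 3→0:  nop
4. deliver 0→1:  <1:back v0 x>
5. deliver 1→0:  <0:prim v0 x>
6. deliver 0→4:  <4:back v0 x>
7. deliver 4→0:  nop
8. deliver 0→2:  <2:back v0 x>
9. deliver 2→0:  nop
10. timeout(3):  <3:back v1 x>
11. deliver 3→4:  <4:back v1 x>
12. deliver 4→3:  nop
13. deliver 3→2:  <2:back v1 x>
14. deliver 2→3:  nop
15. deliver 2→0:  nop
16. deliver 3→2:  nop
17. timeout(2):  <2:prim v2 x>
18. crash(2):  <2:✗prim v2 x>
19. timeout(3):  <3:back v2 x>
20. deliver 2→1:  nop
21. deliver 1→2:  nop
22. deliver 1→4:  nop
23. deliver 0→4:  nop
24. timeout(4):  <4:back v2 x>
25. crash(4):  <4:✗back v2 x>
26. deliver 0→1:  nop
27. recover(2):  <2:prim v2 x>
28. recover(4):  <4:back v2 x>
29. propose(0,'y'):  nop
30. crash(2):  <2:✗prim v2 x>
31. deliver 4→2:  nop
32. deliver 1→3:  nop
33. deliver 3→2:  nop
34. deliver 4→1:  nop

no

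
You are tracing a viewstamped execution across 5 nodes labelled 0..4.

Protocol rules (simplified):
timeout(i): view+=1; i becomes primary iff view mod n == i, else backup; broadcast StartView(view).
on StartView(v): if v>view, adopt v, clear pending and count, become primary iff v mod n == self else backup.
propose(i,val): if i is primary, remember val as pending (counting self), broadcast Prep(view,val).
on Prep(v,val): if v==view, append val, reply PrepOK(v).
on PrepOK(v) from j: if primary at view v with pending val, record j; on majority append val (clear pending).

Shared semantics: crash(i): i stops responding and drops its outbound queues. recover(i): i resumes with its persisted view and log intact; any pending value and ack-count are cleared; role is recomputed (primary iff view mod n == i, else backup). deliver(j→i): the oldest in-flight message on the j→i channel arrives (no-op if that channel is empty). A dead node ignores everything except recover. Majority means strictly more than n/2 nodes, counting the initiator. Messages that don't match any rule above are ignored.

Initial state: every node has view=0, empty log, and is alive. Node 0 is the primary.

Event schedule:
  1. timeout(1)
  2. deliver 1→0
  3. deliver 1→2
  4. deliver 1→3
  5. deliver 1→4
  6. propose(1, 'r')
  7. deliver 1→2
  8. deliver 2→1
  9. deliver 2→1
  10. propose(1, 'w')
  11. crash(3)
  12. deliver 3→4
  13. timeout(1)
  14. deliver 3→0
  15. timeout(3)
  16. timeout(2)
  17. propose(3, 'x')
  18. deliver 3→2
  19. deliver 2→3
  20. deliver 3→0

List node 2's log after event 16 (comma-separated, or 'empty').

e1 timeout(1): 1[prim,v=1,-]
e2 deliver 1→0: 0[back,v=1,-]
e3 deliver 1→2: 2[back,v=1,-]
e4 deliver 1→3: 3[back,v=1,-]
e5 deliver 1→4: 4[back,v=1,-]
e6 propose(1,'r'): ·
e7 deliver 1→2: 2[back,v=1,r]
e8 deliver 2→1: ·
e9 deliver 2→1: ·
e10 propose(1,'w'): ·
e11 crash(3): 3[✗back,v=1,-]
e12 deliver 3→4: ·
e13 timeout(1): 1[back,v=2,-]
e14 deliver 3→0: ·
e15 timeout(3): ·
e16 timeout(2): 2[prim,v=2,r]

r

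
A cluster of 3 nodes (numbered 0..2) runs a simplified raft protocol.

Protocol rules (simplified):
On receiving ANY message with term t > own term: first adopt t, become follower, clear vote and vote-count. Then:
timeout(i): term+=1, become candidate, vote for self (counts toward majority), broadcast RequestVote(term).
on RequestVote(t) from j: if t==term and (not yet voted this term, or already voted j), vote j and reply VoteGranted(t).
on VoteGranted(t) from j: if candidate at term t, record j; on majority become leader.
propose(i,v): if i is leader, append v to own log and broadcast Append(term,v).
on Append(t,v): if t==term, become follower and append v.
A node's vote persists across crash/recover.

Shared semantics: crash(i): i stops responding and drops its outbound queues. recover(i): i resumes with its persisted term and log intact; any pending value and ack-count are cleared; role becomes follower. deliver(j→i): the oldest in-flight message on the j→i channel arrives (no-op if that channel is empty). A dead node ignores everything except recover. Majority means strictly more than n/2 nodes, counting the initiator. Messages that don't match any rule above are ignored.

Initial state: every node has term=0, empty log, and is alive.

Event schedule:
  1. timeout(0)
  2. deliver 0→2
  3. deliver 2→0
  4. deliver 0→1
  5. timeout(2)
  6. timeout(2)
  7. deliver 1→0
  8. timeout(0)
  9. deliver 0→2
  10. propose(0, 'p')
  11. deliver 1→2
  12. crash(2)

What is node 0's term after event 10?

2

[1] timeout(0) → N0(cand t1 [-])
[2] deliver 0→2 → N2(foll t1 [-])
[3] deliver 2→0 → N0(lead t1 [-])
[4] deliver 0→1 → N1(foll t1 [-])
[5] timeout(2) → N2(cand t2 [-])
[6] timeout(2) → N2(cand t3 [-])
[7] deliver 1→0 → ∅
[8] timeout(0) → N0(cand t2 [-])
[9] deliver 0→2 → ∅
[10] propose(0,'p') → ∅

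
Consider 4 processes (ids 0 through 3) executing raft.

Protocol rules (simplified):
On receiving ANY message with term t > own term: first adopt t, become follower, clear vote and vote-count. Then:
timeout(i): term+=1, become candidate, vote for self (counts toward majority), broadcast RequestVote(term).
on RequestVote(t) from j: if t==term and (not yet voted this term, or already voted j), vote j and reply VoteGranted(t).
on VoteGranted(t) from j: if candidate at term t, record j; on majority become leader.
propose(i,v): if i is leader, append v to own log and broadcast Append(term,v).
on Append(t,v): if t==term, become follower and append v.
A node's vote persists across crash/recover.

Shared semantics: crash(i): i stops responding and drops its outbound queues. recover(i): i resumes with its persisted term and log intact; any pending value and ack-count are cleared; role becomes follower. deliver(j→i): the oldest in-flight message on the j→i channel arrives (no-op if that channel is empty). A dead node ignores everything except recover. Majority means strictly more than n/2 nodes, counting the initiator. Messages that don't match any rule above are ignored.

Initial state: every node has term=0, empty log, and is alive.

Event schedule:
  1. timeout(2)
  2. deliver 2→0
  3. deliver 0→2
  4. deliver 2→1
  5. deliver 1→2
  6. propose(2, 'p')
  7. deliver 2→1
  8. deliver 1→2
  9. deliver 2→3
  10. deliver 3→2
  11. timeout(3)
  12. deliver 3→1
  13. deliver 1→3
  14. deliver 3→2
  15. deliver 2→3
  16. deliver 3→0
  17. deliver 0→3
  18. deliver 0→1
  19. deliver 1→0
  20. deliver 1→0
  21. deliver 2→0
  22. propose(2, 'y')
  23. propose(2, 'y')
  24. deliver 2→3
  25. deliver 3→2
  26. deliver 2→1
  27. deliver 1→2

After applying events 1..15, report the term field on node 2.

2

after 1 — timeout(2): n2:cand/t1/[-]
after 2 — deliver 2→0: n0:foll/t1/[-]
after 3 — deliver 0→2: ·
after 4 — deliver 2→1: n1:foll/t1/[-]
after 5 — deliver 1→2: n2:lead/t1/[-]
after 6 — propose(2,'p'): n2:lead/t1/[p]
after 7 — deliver 2→1: n1:foll/t1/[p]
after 8 — deliver 1→2: ·
after 9 — deliver 2→3: n3:foll/t1/[-]
after 10 — deliver 3→2: ·
after 11 — timeout(3): n3:cand/t2/[-]
after 12 — deliver 3→1: n1:foll/t2/[p]
after 13 — deliver 1→3: ·
after 14 — deliver 3→2: n2:foll/t2/[p]
after 15 — deliver 2→3: ·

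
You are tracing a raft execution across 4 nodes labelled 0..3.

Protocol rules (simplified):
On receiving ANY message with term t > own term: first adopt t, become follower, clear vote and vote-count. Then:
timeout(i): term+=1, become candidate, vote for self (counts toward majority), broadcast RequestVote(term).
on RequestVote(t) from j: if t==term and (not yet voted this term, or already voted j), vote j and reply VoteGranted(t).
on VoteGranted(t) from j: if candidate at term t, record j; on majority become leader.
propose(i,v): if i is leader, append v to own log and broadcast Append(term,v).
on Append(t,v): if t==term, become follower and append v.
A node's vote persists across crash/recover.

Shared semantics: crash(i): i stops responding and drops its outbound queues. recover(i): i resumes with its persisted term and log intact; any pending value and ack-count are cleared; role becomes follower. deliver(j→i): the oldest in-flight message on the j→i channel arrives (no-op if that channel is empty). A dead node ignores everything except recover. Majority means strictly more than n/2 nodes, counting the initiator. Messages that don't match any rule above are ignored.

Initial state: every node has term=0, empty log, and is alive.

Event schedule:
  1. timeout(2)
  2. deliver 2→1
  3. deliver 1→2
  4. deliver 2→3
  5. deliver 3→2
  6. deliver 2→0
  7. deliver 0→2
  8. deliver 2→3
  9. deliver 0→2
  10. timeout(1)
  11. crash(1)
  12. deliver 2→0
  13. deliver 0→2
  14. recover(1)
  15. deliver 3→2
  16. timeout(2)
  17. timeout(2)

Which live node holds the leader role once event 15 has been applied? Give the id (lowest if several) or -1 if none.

1. timeout(2):  <2:cand t1 ->
2. deliver 2→1:  <1:foll t1 ->
3. deliver 1→2:  nop
4. deliver 2→3:  <3:foll t1 ->
5. deliver 3→2:  <2:lead t1 ->
6. deliver 2→0:  <0:foll t1 ->
7. deliver 0→2:  nop
8. deliver 2→3:  nop
9. deliver 0→2:  nop
10. timeout(1):  <1:cand t2 ->
11. crash(1):  <1:✗cand t2 ->
12. deliver 2→0:  nop
13. deliver 0→2:  nop
14. recover(1):  <1:foll t2 ->
15. deliver 3→2:  nop

2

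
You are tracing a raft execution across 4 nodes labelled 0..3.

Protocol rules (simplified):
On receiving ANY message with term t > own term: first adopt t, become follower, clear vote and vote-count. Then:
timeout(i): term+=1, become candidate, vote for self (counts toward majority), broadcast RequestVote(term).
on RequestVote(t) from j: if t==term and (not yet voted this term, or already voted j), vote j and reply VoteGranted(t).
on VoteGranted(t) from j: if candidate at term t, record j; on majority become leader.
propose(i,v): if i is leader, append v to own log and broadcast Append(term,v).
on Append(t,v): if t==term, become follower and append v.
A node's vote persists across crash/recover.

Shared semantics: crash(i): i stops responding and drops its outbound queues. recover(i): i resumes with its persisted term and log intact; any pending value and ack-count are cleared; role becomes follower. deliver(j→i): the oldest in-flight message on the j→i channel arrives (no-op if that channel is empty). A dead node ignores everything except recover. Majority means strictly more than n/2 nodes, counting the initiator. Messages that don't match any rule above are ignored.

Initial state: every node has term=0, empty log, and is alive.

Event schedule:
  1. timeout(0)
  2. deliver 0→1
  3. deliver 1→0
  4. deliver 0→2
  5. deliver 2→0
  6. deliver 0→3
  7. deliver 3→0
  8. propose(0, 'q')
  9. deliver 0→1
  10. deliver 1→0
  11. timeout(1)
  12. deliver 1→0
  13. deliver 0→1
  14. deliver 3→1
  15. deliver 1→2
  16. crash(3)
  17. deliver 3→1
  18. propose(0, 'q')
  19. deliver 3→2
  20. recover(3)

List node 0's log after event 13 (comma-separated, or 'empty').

q

after 1 — timeout(0): n0:cand/t1/[-]
after 2 — deliver 0→1: n1:foll/t1/[-]
after 3 — deliver 1→0: ·
after 4 — deliver 0→2: n2:foll/t1/[-]
after 5 — deliver 2→0: n0:lead/t1/[-]
after 6 — deliver 0→3: n3:foll/t1/[-]
after 7 — deliver 3→0: ·
after 8 — propose(0,'q'): n0:lead/t1/[q]
after 9 — deliver 0→1: n1:foll/t1/[q]
after 10 — deliver 1→0: ·
after 11 — timeout(1): n1:cand/t2/[q]
after 12 — deliver 1→0: n0:foll/t2/[q]
after 13 — deliver 0→1: ·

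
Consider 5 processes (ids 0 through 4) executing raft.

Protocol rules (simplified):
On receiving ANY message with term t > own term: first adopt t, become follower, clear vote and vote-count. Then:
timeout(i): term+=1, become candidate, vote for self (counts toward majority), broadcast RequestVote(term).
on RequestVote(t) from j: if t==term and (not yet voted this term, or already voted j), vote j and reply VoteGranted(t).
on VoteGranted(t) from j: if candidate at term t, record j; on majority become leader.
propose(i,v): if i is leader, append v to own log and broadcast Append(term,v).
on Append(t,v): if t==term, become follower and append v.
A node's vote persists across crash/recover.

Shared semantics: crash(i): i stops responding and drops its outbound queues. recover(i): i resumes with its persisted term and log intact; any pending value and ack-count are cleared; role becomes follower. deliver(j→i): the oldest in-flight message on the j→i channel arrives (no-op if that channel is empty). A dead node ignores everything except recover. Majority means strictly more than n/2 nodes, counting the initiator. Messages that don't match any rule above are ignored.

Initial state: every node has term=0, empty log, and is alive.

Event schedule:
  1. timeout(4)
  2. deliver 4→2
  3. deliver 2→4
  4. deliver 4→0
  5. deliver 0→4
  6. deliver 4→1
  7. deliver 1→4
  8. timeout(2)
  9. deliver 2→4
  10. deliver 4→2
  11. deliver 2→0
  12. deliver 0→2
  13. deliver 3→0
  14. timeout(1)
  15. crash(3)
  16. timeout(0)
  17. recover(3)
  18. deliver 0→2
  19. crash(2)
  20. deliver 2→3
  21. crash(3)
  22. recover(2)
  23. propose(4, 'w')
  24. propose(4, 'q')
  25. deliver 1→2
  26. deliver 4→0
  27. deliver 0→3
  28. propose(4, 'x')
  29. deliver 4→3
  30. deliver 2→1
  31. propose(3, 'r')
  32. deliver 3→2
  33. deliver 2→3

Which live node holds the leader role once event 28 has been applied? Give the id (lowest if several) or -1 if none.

-1

1. timeout(4):  <4:cand t1 ->
2. deliver 4→2:  <2:foll t1 ->
3. deliver 2→4:  nop
4. deliver 4→0:  <0:foll t1 ->
5. deliver 0→4:  <4:lead t1 ->
6. deliver 4→1:  <1:foll t1 ->
7. deliver 1→4:  nop
8. timeout(2):  <2:cand t2 ->
9. deliver 2→4:  <4:foll t2 ->
10. deliver 4→2:  nop
11. deliver 2→0:  <0:foll t2 ->
12. deliver 0→2:  <2:lead t2 ->
13. deliver 3→0:  nop
14. timeout(1):  <1:cand t2 ->
15. crash(3):  <3:✗foll t0 ->
16. timeout(0):  <0:cand t3 ->
17. recover(3):  <3:foll t0 ->
18. deliver 0→2:  <2:foll t3 ->
19. crash(2):  <2:✗foll t3 ->
20. deliver 2→3:  nop
21. crash(3):  <3:✗foll t0 ->
22. recover(2):  <2:foll t3 ->
23. propose(4,'w'):  nop
24. propose(4,'q'):  nop
25. deliver 1→2:  nop
26. deliver 4→0:  nop
27. deliver 0→3:  nop
28. propose(4,'x'):  nop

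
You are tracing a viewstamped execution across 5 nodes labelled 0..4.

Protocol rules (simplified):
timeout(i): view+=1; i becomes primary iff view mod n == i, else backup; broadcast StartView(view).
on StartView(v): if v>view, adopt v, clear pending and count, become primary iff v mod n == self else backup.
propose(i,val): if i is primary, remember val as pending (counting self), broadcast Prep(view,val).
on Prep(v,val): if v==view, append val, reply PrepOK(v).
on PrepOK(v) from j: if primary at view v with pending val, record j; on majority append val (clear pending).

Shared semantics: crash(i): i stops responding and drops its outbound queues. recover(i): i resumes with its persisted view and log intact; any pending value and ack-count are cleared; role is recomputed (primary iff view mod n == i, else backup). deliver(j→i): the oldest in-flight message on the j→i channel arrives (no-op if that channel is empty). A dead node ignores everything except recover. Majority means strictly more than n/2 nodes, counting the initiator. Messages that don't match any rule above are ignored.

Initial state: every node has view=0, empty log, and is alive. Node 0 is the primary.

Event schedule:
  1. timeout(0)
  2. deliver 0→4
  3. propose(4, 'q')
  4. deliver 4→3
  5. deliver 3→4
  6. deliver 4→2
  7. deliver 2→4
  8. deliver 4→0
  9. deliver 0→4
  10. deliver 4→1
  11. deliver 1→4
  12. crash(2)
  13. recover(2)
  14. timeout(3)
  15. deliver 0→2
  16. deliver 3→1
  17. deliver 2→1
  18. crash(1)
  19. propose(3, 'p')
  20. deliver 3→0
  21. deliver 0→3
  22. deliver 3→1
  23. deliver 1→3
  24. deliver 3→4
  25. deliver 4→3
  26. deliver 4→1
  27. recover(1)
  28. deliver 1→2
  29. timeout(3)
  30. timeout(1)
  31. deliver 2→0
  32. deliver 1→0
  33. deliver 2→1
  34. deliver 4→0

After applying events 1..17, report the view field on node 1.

after 1 — timeout(0): n0:back/v1/[-]
after 2 — deliver 0→4: n4:back/v1/[-]
after 3 — propose(4,'q'): ·
after 4 — deliver 4→3: ·
after 5 — deliver 3→4: ·
after 6 — deliver 4→2: ·
after 7 — deliver 2→4: ·
after 8 — deliver 4→0: ·
after 9 — deliver 0→4: ·
after 10 — deliver 4→1: ·
after 11 — deliver 1→4: ·
after 12 — crash(2): n2:✗back/v0/[-]
after 13 — recover(2): n2:back/v0/[-]
after 14 — timeout(3): n3:back/v1/[-]
after 15 — deliver 0→2: n2:back/v1/[-]
after 16 — deliver 3→1: n1:prim/v1/[-]
after 17 — deliver 2→1: ·

1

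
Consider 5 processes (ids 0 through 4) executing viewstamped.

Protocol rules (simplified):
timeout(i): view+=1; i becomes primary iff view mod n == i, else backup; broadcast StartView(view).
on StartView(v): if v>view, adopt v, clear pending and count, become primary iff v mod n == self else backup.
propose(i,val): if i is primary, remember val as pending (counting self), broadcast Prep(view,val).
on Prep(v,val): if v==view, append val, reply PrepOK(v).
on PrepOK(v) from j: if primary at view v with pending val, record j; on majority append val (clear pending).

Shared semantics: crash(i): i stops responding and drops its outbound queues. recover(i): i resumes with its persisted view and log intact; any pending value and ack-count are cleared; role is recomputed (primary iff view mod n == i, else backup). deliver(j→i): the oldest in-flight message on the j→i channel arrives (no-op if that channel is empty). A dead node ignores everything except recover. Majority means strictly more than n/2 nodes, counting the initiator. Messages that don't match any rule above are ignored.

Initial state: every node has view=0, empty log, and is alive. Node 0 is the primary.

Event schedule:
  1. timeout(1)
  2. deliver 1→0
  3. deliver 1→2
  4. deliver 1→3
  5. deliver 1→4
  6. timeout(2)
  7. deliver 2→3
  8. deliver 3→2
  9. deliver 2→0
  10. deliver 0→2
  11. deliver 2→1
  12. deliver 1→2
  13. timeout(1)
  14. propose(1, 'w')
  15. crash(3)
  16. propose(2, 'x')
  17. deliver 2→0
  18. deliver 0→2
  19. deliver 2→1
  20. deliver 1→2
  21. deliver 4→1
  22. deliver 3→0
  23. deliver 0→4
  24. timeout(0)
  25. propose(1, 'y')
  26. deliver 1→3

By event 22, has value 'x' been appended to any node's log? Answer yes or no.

yes

step 1 timeout(1): 1={prim,v=1,log=-}
step 2 deliver 1→0: 0={back,v=1,log=-}
step 3 deliver 1→2: 2={back,v=1,log=-}
step 4 deliver 1→3: 3={back,v=1,log=-}
step 5 deliver 1→4: 4={back,v=1,log=-}
step 6 timeout(2): 2={prim,v=2,log=-}
step 7 deliver 2→3: 3={back,v=2,log=-}
step 8 deliver 3→2: —
step 9 deliver 2→0: 0={back,v=2,log=-}
step 10 deliver 0→2: —
step 11 deliver 2→1: 1={back,v=2,log=-}
step 12 deliver 1→2: —
step 13 timeout(1): 1={back,v=3,log=-}
step 14 propose(1,'w'): —
step 15 crash(3): 3={✗back,v=2,log=-}
step 16 propose(2,'x'): —
step 17 deliver 2→0: 0={back,v=2,log=x}
step 18 deliver 0→2: —
step 19 deliver 2→1: —
step 20 deliver 1→2: 2={back,v=3,log=-}
step 21 deliver 4→1: —
step 22 deliver 3→0: —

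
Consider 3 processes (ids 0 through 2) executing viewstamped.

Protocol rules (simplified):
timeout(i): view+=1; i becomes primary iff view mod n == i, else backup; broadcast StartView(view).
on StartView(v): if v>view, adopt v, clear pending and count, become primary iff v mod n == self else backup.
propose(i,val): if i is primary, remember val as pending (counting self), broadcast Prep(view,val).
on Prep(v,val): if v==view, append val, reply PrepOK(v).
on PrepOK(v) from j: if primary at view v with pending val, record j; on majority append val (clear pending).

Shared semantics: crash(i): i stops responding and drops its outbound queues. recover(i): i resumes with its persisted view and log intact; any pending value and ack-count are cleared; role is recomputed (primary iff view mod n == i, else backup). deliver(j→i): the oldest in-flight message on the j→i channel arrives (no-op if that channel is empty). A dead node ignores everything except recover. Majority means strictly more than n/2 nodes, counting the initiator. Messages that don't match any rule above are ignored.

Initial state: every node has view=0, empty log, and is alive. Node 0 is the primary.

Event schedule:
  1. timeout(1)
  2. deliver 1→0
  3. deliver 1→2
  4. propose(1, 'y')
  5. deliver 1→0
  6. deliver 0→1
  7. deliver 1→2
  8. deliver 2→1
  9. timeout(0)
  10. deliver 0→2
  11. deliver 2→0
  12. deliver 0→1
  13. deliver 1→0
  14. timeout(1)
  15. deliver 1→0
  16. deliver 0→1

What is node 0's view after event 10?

step 1 timeout(1): 1={prim,v=1,log=-}
step 2 deliver 1→0: 0={back,v=1,log=-}
step 3 deliver 1→2: 2={back,v=1,log=-}
step 4 propose(1,'y'): —
step 5 deliver 1→0: 0={back,v=1,log=y}
step 6 deliver 0→1: 1={prim,v=1,log=y}
step 7 deliver 1→2: 2={back,v=1,log=y}
step 8 deliver 2→1: —
step 9 timeout(0): 0={back,v=2,log=y}
step 10 deliver 0→2: 2={prim,v=2,log=y}

2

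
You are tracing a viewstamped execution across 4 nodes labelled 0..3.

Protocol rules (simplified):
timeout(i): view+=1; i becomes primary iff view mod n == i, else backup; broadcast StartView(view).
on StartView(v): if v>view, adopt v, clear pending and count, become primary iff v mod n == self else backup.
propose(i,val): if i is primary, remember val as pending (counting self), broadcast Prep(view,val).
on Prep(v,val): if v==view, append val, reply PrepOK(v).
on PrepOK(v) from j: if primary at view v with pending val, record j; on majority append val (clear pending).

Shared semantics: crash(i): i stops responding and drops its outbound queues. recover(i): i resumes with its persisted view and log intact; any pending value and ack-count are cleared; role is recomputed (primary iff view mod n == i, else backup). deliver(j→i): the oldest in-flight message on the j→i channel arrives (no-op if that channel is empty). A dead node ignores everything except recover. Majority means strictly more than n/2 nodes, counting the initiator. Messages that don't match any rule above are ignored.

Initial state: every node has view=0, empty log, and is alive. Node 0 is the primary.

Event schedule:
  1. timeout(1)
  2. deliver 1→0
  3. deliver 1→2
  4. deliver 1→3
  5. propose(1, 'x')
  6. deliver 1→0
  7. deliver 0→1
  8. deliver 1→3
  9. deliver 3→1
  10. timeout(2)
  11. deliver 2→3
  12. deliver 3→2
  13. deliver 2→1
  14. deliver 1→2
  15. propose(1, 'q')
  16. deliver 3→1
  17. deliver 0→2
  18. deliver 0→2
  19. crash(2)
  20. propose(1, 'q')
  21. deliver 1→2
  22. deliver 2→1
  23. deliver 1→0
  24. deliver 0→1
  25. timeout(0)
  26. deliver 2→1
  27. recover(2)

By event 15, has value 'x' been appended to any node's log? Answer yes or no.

yes

[1] timeout(1) → N1(prim v1 [-])
[2] deliver 1→0 → N0(back v1 [-])
[3] deliver 1→2 → N2(back v1 [-])
[4] deliver 1→3 → N3(back v1 [-])
[5] propose(1,'x') → ∅
[6] deliver 1→0 → N0(back v1 [x])
[7] deliver 0→1 → ∅
[8] deliver 1→3 → N3(back v1 [x])
[9] deliver 3→1 → N1(prim v1 [x])
[10] timeout(2) → N2(prim v2 [-])
[11] deliver 2→3 → N3(back v2 [x])
[12] deliver 3→2 → ∅
[13] deliver 2→1 → N1(back v2 [x])
[14] deliver 1→2 → ∅
[15] propose(1,'q') → ∅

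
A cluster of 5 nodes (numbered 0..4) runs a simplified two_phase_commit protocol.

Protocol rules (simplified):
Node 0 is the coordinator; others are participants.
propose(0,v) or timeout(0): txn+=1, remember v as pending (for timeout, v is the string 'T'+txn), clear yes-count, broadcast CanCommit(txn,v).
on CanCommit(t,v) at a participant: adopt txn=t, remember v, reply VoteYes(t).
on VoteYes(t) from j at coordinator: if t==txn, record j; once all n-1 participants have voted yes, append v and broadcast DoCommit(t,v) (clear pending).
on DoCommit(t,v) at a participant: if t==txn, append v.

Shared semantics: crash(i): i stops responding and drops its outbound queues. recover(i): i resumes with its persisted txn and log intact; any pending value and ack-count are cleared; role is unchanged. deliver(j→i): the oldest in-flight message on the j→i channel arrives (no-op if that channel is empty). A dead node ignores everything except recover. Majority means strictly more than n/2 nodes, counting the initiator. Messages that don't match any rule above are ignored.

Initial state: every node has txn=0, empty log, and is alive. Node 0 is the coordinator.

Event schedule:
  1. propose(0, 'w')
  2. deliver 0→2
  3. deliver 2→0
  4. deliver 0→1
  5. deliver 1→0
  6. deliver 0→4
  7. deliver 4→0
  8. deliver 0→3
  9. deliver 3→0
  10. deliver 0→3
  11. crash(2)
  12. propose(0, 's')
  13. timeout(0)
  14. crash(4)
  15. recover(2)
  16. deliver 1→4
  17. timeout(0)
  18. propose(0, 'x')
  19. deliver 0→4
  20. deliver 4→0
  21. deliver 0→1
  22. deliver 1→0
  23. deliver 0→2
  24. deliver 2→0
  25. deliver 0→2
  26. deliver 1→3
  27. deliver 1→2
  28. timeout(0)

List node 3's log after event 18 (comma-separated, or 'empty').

step 1 propose(0,'w'): 0={coor,t=1,log=-}
step 2 deliver 0→2: 2={part,t=1,log=-}
step 3 deliver 2→0: —
step 4 deliver 0→1: 1={part,t=1,log=-}
step 5 deliver 1→0: —
step 6 deliver 0→4: 4={part,t=1,log=-}
step 7 deliver 4→0: —
step 8 deliver 0→3: 3={part,t=1,log=-}
step 9 deliver 3→0: 0={coor,t=1,log=w}
step 10 deliver 0→3: 3={part,t=1,log=w}
step 11 crash(2): 2={✗part,t=1,log=-}
step 12 propose(0,'s'): 0={coor,t=2,log=w}
step 13 timeout(0): 0={coor,t=3,log=w}
step 14 crash(4): 4={✗part,t=1,log=-}
step 15 recover(2): 2={part,t=1,log=-}
step 16 deliver 1→4: —
step 17 timeout(0): 0={coor,t=4,log=w}
step 18 propose(0,'x'): 0={coor,t=5,log=w}

w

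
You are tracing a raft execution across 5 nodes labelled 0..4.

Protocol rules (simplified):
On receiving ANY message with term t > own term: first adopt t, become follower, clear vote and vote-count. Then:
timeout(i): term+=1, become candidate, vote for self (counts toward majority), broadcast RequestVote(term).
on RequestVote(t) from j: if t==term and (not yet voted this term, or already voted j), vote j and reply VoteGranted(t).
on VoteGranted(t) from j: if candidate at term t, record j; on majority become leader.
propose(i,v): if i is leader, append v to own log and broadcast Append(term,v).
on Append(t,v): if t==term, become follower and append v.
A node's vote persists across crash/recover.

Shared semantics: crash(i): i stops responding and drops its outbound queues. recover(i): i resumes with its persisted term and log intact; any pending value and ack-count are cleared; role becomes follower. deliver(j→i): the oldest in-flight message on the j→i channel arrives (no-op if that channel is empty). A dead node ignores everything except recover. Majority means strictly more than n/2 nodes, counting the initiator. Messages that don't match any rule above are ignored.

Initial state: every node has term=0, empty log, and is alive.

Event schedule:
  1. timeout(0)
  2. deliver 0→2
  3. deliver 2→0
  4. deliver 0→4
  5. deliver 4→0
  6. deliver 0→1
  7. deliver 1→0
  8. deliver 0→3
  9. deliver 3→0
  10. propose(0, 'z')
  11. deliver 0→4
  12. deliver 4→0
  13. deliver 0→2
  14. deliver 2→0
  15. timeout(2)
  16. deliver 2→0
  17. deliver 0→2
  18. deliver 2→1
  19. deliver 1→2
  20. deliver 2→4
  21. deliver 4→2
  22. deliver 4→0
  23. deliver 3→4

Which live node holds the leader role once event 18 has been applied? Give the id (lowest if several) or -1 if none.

[1] timeout(0) → N0(cand t1 [-])
[2] deliver 0→2 → N2(foll t1 [-])
[3] deliver 2→0 → ∅
[4] deliver 0→4 → N4(foll t1 [-])
[5] deliver 4→0 → N0(lead t1 [-])
[6] deliver 0→1 → N1(foll t1 [-])
[7] deliver 1→0 → ∅
[8] deliver 0→3 → N3(foll t1 [-])
[9] deliver 3→0 → ∅
[10] propose(0,'z') → N0(lead t1 [z])
[11] deliver 0→4 → N4(foll t1 [z])
[12] deliver 4→0 → ∅
[13] deliver 0→2 → N2(foll t1 [z])
[14] deliver 2→0 → ∅
[15] timeout(2) → N2(cand t2 [z])
[16] deliver 2→0 → N0(foll t2 [z])
[17] deliver 0→2 → ∅
[18] deliver 2→1 → N1(foll t2 [-])

-1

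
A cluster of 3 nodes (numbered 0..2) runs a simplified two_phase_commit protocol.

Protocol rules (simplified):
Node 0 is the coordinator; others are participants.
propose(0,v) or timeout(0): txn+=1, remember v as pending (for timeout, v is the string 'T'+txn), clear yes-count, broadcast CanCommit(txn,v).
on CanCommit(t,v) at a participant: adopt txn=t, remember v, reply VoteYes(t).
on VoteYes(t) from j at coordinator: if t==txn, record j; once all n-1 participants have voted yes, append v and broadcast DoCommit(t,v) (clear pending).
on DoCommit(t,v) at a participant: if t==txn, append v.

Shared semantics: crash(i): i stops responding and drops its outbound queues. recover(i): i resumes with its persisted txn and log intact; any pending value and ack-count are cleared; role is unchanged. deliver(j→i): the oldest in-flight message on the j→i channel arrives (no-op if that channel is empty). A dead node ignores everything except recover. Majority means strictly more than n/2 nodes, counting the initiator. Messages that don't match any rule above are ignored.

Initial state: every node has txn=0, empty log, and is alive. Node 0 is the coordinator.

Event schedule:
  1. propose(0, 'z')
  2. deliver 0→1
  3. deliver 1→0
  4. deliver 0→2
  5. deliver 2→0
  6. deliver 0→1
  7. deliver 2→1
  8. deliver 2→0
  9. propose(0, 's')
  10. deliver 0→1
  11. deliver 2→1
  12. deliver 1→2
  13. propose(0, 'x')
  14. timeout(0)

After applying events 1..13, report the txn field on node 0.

e1 propose(0,'z'): 0[coor,t=1,-]
e2 deliver 0→1: 1[part,t=1,-]
e3 deliver 1→0: ·
e4 deliver 0→2: 2[part,t=1,-]
e5 deliver 2→0: 0[coor,t=1,z]
e6 deliver 0→1: 1[part,t=1,z]
e7 deliver 2→1: ·
e8 deliver 2→0: ·
e9 propose(0,'s'): 0[coor,t=2,z]
e10 deliver 0→1: 1[part,t=2,z]
e11 deliver 2→1: ·
e12 deliver 1→2: ·
e13 propose(0,'x'): 0[coor,t=3,z]

3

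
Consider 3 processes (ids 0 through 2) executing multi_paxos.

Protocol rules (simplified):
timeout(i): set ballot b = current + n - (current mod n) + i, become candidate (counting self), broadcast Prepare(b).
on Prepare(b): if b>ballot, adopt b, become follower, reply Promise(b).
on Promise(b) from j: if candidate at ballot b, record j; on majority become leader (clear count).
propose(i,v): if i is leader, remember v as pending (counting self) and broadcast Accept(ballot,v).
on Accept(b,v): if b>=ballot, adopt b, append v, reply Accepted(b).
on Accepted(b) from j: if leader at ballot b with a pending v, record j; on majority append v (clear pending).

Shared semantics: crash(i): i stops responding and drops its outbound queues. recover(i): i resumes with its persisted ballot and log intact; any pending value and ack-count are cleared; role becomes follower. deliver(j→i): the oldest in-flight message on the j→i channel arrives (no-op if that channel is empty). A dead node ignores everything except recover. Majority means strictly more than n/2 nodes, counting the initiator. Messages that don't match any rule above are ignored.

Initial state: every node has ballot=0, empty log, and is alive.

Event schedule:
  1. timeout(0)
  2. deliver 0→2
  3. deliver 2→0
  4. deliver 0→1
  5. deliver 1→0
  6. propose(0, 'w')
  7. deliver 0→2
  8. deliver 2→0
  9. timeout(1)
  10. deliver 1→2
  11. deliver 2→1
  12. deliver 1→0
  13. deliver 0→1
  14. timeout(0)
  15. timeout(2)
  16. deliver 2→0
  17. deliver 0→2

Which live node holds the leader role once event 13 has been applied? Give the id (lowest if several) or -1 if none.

1

after 1 — timeout(0): n0:cand/b3/[-]
after 2 — deliver 0→2: n2:foll/b3/[-]
after 3 — deliver 2→0: n0:lead/b3/[-]
after 4 — deliver 0→1: n1:foll/b3/[-]
after 5 — deliver 1→0: ·
after 6 — propose(0,'w'): ·
after 7 — deliver 0→2: n2:foll/b3/[w]
after 8 — deliver 2→0: n0:lead/b3/[w]
after 9 — timeout(1): n1:cand/b7/[-]
after 10 — deliver 1→2: n2:foll/b7/[w]
after 11 — deliver 2→1: n1:lead/b7/[-]
after 12 — deliver 1→0: n0:foll/b7/[w]
after 13 — deliver 0→1: ·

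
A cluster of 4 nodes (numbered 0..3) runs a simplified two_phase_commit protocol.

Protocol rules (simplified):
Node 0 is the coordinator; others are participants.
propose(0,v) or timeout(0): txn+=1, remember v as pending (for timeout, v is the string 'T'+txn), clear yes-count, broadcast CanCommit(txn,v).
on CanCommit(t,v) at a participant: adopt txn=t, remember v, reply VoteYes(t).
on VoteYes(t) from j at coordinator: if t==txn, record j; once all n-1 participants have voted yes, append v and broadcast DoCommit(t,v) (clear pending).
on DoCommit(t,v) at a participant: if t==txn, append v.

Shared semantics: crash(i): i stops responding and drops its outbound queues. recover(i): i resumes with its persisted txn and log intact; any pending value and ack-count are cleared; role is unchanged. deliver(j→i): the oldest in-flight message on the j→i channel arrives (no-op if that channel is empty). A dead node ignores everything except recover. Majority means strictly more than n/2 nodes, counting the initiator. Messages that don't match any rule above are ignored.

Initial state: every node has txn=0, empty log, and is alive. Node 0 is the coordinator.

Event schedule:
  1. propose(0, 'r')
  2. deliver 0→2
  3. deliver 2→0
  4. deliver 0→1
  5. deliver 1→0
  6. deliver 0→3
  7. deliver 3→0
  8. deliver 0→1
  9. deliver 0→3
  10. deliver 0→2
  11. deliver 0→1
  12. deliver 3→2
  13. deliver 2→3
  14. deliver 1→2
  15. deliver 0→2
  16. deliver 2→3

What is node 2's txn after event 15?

1

1. propose(0,'r'):  <0:coor t1 ->
2. deliver 0→2:  <2:part t1 ->
3. deliver 2→0:  nop
4. deliver 0→1:  <1:part t1 ->
5. deliver 1→0:  nop
6. deliver 0→3:  <3:part t1 ->
7. deliver 3→0:  <0:coor t1 r>
8. deliver 0→1:  <1:part t1 r>
9. deliver 0→3:  <3:part t1 r>
10. deliver 0→2:  <2:part t1 r>
11. deliver 0→1:  nop
12. deliver 3→2:  nop
13. deliver 2→3:  nop
14. deliver 1→2:  nop
15. deliver 0→2:  nop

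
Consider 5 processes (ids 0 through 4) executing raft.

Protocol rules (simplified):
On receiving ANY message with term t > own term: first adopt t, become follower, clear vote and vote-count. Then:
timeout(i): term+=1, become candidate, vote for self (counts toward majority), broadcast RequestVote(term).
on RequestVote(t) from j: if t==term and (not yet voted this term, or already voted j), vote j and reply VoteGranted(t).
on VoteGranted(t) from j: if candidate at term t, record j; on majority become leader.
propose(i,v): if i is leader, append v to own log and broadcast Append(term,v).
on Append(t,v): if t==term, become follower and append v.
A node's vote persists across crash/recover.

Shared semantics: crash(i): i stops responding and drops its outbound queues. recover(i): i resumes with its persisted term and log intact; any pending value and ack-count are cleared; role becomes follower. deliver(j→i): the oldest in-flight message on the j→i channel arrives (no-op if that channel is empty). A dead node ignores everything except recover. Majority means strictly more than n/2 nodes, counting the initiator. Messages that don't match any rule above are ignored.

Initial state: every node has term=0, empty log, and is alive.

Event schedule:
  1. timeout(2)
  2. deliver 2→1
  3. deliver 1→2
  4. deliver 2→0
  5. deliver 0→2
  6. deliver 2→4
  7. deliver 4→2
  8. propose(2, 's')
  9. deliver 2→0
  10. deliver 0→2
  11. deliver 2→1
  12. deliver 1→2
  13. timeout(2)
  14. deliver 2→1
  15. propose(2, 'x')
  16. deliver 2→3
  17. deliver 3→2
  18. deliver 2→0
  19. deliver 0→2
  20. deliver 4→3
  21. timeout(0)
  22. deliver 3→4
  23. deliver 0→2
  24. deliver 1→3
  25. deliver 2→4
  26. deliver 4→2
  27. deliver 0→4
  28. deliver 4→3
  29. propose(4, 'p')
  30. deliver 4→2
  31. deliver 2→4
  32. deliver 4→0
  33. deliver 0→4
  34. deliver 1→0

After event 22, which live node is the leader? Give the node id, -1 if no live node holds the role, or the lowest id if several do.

-1

after 1 — timeout(2): n2:cand/t1/[-]
after 2 — deliver 2→1: n1:foll/t1/[-]
after 3 — deliver 1→2: ·
after 4 — deliver 2→0: n0:foll/t1/[-]
after 5 — deliver 0→2: n2:lead/t1/[-]
after 6 — deliver 2→4: n4:foll/t1/[-]
after 7 — deliver 4→2: ·
after 8 — propose(2,'s'): n2:lead/t1/[s]
after 9 — deliver 2→0: n0:foll/t1/[s]
after 10 — deliver 0→2: ·
after 11 — deliver 2→1: n1:foll/t1/[s]
after 12 — deliver 1→2: ·
after 13 — timeout(2): n2:cand/t2/[s]
after 14 — deliver 2→1: n1:foll/t2/[s]
after 15 — propose(2,'x'): ·
after 16 — deliver 2→3: n3:foll/t1/[-]
after 17 — deliver 3→2: ·
after 18 — deliver 2→0: n0:foll/t2/[s]
after 19 — deliver 0→2: ·
after 20 — deliver 4→3: ·
after 21 — timeout(0): n0:cand/t3/[s]
after 22 — deliver 3→4: ·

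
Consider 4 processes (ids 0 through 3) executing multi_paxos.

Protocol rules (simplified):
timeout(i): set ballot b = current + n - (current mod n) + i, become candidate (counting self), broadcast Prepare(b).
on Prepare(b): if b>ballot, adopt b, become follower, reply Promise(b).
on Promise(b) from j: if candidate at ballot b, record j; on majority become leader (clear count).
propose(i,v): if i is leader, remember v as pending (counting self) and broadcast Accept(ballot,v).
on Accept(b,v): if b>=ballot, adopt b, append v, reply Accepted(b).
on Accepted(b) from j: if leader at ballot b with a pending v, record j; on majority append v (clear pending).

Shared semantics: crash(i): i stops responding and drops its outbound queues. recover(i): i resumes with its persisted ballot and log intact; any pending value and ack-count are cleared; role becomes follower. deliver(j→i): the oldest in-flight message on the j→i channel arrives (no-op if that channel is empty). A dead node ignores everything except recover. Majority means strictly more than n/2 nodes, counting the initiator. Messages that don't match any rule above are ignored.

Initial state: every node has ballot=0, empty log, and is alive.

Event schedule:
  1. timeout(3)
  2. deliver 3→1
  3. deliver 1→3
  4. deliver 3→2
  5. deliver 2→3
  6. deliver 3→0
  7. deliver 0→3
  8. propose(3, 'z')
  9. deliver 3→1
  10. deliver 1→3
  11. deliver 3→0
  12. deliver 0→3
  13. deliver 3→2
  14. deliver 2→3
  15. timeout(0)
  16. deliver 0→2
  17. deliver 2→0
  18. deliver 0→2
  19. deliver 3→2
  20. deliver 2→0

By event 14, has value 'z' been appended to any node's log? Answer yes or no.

[1] timeout(3) → N3(cand b7 [-])
[2] deliver 3→1 → N1(foll b7 [-])
[3] deliver 1→3 → ∅
[4] deliver 3→2 → N2(foll b7 [-])
[5] deliver 2→3 → N3(lead b7 [-])
[6] deliver 3→0 → N0(foll b7 [-])
[7] deliver 0→3 → ∅
[8] propose(3,'z') → ∅
[9] deliver 3→1 → N1(foll b7 [z])
[10] deliver 1→3 → ∅
[11] deliver 3→0 → N0(foll b7 [z])
[12] deliver 0→3 → N3(lead b7 [z])
[13] deliver 3→2 → N2(foll b7 [z])
[14] deliver 2→3 → ∅

yes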